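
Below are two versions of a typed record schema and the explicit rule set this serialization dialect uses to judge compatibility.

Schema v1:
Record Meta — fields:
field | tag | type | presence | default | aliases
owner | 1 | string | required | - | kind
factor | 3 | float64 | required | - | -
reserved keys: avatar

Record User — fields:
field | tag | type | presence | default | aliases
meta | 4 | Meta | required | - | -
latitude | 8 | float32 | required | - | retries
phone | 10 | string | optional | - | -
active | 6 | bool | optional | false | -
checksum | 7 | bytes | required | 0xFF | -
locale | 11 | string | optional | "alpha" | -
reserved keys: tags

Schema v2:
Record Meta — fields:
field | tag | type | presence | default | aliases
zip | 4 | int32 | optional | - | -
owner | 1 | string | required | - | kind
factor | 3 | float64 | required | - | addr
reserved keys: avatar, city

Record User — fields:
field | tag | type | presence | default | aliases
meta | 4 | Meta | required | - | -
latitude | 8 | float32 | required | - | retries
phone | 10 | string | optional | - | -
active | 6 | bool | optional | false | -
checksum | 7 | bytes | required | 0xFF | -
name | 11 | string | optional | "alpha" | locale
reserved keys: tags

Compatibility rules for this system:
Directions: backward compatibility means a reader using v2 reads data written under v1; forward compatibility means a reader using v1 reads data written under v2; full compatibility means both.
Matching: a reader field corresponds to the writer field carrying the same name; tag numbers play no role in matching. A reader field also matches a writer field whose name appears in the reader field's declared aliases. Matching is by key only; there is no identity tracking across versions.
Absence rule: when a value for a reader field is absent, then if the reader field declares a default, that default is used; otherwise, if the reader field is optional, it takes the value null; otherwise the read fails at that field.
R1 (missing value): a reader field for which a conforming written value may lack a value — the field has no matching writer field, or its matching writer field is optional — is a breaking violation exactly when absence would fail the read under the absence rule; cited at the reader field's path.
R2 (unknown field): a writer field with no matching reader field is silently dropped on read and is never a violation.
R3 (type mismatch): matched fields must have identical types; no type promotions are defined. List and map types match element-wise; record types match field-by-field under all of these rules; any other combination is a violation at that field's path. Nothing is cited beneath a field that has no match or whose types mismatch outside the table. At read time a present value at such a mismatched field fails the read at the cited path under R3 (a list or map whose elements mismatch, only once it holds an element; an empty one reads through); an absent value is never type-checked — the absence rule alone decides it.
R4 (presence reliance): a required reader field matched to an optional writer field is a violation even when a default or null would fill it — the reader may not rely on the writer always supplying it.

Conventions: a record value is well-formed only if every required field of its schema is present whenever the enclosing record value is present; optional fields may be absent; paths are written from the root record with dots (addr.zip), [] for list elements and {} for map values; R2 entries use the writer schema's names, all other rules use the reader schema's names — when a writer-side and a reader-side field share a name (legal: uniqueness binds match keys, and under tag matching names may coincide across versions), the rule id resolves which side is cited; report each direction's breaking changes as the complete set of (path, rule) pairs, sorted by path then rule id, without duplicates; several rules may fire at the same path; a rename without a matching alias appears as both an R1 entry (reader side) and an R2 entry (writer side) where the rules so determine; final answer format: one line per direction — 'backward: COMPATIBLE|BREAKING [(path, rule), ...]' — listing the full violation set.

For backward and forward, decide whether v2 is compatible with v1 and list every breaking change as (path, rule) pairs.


backward: COMPATIBLE []; forward: COMPATIBLE []

each type pair in User: writer, then reader
backward pass over User, reader schema v2, writer schema v1:
  Meta -> Meta, writer required: meta aligns to meta
  float32 -> float32, writer required: latitude aligns to latitude
  string -> string, writer optional: phone aligns to phone
  bool -> bool, writer optional: active aligns to active
  bytes -> bytes, writer required: checksum aligns to checksum
  string -> string, writer optional: name aligns to locale
  meta.zip: no writer match
  string -> string, writer required: meta.owner aligns to meta.owner
  float64 -> float64, writer required: meta.factor aligns to meta.factor
  => no violations; backward on User: COMPATIBLE
forward pass over User, reader schema v1, writer schema v2:
  Meta -> Meta, writer required: meta aligns to meta
  float32 -> float32, writer required: latitude aligns to latitude
  string -> string, writer optional: phone aligns to phone
  bool -> bool, writer optional: active aligns to active
  bytes -> bytes, writer required: checksum aligns to checksum
  locale: no writer match
  leftover writer field: name
  string -> string, writer required: meta.owner aligns to meta.owner
  float64 -> float64, writer required: meta.factor aligns to meta.factor
  leftover writer field: meta.zip
  => no violations; forward on User: COMPATIBLE


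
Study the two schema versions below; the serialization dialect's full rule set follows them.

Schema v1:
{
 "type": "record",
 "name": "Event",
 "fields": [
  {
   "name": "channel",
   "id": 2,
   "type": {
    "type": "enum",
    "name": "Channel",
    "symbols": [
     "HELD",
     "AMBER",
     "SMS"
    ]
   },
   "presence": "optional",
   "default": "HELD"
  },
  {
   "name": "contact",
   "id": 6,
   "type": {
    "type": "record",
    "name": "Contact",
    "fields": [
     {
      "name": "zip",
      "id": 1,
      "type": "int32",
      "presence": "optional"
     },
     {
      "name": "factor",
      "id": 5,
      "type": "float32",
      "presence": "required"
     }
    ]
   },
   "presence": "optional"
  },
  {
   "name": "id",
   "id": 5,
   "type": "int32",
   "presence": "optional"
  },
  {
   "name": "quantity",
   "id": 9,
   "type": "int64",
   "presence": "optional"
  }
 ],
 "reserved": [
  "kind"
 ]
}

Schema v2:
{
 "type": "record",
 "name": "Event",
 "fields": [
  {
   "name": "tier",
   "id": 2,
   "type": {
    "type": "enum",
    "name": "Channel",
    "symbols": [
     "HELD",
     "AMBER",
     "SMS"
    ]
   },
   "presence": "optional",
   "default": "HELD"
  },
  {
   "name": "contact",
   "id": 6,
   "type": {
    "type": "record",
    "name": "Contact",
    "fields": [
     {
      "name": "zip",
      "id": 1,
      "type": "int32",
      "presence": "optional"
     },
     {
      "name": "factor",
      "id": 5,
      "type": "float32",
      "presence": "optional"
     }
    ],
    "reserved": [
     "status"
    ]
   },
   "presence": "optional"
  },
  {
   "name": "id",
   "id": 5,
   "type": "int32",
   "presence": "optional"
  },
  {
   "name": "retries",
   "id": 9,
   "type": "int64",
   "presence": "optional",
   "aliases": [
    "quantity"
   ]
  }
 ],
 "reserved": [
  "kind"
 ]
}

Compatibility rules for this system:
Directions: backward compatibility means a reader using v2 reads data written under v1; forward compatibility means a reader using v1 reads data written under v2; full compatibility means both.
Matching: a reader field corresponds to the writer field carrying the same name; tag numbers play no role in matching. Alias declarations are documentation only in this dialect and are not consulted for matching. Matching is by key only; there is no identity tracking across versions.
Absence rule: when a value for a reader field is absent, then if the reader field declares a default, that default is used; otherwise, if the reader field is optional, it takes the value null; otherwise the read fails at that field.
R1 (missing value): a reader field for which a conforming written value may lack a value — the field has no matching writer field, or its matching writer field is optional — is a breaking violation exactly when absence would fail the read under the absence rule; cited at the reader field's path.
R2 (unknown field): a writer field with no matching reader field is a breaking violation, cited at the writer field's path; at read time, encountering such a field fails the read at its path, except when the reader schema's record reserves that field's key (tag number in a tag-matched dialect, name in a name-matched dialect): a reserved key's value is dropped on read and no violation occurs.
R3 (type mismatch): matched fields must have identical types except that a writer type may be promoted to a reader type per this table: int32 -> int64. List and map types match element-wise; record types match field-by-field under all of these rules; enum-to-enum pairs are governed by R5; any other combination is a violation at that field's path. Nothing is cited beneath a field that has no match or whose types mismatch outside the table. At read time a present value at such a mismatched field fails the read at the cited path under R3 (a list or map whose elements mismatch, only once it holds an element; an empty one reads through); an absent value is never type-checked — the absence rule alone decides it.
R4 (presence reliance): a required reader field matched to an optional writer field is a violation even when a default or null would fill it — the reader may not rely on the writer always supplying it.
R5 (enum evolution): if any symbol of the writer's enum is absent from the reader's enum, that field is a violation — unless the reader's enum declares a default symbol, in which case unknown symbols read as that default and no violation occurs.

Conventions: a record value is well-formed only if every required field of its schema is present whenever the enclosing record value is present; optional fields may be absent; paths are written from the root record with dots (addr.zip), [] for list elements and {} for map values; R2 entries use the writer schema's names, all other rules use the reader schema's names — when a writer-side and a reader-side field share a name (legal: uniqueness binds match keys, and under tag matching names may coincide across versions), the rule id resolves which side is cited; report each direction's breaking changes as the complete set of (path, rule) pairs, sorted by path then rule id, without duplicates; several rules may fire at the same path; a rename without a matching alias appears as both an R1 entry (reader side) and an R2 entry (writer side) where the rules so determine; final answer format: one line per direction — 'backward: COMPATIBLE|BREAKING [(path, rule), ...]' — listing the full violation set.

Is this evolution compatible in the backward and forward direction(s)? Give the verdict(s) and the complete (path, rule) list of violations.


each type pair in Event: writer, then reader
backward for Event (reader v2, writer v1):
  no writer field matches reader tier
  Contact -> Contact, writer optional: contact aligns to contact
  int32 -> int32, writer optional: id aligns to id
  no writer field matches reader retries
  writer field channel has no reader counterpart
  writer field quantity has no reader counterpart
  int32 -> int32, writer optional: contact.zip aligns to contact.zip
  float32 -> float32, writer required: contact.factor aligns to contact.factor
  rule R2 violated at channel
  rule R2 violated at quantity
  => 2 violation(s): backward is BREAKING for Event
forward for Event (reader v1, writer v2):
  no writer field matches reader channel
  Contact -> Contact, writer optional: contact aligns to contact
  int32 -> int32, writer optional: id aligns to id
  no writer field matches reader quantity
  writer field tier has no reader counterpart
  writer field retries has no reader counterpart
  int32 -> int32, writer optional: contact.zip aligns to contact.zip
  float32 -> float32, writer optional: contact.factor aligns to contact.factor
  rule R1 violated at contact.factor
  rule R4 violated at contact.factor
  rule R2 violated at retries
  rule R2 violated at tier
  => 4 violation(s): forward is BREAKING for Event

backward: BREAKING [(channel, R2), (quantity, R2)]; forward: BREAKING [(contact.factor, R1), (contact.factor, R4), (retries, R2), (tier, R2)]


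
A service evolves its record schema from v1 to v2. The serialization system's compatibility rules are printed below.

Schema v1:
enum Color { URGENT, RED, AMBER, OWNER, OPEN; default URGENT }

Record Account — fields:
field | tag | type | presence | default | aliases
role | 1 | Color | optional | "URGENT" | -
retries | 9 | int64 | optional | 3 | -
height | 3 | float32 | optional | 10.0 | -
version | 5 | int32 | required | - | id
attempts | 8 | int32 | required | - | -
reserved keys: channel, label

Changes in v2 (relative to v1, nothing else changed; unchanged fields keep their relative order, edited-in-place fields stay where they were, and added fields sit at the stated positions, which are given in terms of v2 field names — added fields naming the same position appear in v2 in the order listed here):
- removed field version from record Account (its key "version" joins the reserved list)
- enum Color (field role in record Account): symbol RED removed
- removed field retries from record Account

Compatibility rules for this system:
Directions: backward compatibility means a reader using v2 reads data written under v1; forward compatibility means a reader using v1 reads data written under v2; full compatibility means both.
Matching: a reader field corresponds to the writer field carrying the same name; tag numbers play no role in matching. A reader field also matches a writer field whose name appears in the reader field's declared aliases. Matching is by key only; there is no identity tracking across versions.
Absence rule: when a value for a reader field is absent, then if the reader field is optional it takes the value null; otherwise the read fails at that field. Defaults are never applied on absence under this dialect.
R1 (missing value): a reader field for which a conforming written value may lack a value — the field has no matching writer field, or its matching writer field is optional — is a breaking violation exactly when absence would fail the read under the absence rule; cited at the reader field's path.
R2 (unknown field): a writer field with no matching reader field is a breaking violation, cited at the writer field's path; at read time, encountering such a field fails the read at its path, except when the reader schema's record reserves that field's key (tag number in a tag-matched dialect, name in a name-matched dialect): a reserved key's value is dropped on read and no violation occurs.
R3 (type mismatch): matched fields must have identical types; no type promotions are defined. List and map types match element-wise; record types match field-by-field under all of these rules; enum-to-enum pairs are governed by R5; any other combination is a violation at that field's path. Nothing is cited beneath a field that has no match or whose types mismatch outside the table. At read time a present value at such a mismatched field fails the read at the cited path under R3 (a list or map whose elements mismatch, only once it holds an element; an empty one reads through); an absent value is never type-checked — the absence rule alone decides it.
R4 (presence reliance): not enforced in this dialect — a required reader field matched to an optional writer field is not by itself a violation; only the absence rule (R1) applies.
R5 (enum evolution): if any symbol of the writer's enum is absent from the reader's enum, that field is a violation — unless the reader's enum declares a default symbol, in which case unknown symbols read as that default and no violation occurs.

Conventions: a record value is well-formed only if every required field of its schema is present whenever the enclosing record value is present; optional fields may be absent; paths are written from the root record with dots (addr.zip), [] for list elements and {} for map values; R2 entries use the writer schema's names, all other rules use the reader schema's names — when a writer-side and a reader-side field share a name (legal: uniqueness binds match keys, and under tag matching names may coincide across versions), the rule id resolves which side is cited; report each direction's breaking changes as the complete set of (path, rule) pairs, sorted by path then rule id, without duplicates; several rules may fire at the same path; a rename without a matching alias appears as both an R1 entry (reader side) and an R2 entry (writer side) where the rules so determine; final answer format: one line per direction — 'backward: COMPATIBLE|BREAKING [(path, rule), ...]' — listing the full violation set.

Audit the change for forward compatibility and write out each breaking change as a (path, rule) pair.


forward: BREAKING [(version, R1)]

the writer's type comes first in each Account pair
forward pass over Account, reader schema v1, writer schema v2:
  role <- role (Color -> Color, writer optional)
  retries: no writer-side match
  height <- height (float32 -> float32, writer optional)
  version: no writer-side match
  attempts <- attempts (int32 -> int32, writer required)
  R1 fires at version
  => forward verdict for Account: BREAKING, 1 violation(s)
ruling out the remaining Account differences:
  enum Color (field role in record Account): symbol RED removed -> inert for the asked Account verdict: nothing fires
  removed field retries from record Account -> affects backward compatibility only, which is not asked


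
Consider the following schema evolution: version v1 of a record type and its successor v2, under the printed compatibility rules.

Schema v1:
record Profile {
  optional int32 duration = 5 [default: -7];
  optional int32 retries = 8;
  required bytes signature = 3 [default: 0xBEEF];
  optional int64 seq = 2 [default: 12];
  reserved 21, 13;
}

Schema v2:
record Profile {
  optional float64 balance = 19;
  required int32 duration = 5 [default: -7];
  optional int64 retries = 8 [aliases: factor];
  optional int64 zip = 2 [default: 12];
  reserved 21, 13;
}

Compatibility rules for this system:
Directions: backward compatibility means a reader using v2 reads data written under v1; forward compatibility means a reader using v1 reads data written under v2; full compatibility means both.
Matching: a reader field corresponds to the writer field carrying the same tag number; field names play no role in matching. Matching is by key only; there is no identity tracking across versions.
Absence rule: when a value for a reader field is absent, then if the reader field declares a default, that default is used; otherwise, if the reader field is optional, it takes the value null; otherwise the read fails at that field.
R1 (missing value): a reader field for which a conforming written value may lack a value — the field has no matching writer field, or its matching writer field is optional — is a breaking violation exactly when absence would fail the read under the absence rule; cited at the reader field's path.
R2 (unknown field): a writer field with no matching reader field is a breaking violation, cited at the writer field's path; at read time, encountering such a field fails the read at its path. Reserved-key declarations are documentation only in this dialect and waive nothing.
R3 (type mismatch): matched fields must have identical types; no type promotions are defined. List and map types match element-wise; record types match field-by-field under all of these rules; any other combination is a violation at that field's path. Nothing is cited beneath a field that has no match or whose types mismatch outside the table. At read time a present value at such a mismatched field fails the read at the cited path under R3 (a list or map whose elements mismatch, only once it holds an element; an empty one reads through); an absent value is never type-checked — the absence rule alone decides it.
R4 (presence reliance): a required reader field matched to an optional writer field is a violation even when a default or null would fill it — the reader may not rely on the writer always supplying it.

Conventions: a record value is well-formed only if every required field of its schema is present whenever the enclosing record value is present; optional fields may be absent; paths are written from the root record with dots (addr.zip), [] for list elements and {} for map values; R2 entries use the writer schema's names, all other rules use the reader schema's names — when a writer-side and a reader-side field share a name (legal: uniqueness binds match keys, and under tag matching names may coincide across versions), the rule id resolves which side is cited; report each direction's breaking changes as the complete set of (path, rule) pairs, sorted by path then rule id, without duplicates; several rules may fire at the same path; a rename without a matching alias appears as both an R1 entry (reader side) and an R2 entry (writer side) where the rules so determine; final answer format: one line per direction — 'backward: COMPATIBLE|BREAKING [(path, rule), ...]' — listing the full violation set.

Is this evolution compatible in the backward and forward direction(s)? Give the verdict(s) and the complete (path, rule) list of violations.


in Profile below, arrows point writer -> reader
backward analysis of Profile with v2 as reader and v1 as writer:
  no writer field matches reader balance
  int32 -> int32, writer optional: duration aligns to duration
  int32 -> int64, writer optional: retries aligns to retries
  int64 -> int64, writer optional: zip aligns to seq
  signature (writer side), unknown to reader
  R4 fires at duration
  R3 fires at retries
  R2 fires at signature
  => backward: BREAKING (3)
forward analysis of Profile with v1 as reader and v2 as writer:
  int32 -> int32, writer required: duration aligns to duration
  int64 -> int32, writer optional: retries aligns to retries
  no writer field matches reader signature
  int64 -> int64, writer optional: seq aligns to zip
  balance (writer side), unknown to reader
  R2 fires at balance
  R3 fires at retries
  => forward: BREAKING (2)

backward: BREAKING [(duration, R4), (retries, R3), (signature, R2)]; forward: BREAKING [(balance, R2), (retries, R3)]


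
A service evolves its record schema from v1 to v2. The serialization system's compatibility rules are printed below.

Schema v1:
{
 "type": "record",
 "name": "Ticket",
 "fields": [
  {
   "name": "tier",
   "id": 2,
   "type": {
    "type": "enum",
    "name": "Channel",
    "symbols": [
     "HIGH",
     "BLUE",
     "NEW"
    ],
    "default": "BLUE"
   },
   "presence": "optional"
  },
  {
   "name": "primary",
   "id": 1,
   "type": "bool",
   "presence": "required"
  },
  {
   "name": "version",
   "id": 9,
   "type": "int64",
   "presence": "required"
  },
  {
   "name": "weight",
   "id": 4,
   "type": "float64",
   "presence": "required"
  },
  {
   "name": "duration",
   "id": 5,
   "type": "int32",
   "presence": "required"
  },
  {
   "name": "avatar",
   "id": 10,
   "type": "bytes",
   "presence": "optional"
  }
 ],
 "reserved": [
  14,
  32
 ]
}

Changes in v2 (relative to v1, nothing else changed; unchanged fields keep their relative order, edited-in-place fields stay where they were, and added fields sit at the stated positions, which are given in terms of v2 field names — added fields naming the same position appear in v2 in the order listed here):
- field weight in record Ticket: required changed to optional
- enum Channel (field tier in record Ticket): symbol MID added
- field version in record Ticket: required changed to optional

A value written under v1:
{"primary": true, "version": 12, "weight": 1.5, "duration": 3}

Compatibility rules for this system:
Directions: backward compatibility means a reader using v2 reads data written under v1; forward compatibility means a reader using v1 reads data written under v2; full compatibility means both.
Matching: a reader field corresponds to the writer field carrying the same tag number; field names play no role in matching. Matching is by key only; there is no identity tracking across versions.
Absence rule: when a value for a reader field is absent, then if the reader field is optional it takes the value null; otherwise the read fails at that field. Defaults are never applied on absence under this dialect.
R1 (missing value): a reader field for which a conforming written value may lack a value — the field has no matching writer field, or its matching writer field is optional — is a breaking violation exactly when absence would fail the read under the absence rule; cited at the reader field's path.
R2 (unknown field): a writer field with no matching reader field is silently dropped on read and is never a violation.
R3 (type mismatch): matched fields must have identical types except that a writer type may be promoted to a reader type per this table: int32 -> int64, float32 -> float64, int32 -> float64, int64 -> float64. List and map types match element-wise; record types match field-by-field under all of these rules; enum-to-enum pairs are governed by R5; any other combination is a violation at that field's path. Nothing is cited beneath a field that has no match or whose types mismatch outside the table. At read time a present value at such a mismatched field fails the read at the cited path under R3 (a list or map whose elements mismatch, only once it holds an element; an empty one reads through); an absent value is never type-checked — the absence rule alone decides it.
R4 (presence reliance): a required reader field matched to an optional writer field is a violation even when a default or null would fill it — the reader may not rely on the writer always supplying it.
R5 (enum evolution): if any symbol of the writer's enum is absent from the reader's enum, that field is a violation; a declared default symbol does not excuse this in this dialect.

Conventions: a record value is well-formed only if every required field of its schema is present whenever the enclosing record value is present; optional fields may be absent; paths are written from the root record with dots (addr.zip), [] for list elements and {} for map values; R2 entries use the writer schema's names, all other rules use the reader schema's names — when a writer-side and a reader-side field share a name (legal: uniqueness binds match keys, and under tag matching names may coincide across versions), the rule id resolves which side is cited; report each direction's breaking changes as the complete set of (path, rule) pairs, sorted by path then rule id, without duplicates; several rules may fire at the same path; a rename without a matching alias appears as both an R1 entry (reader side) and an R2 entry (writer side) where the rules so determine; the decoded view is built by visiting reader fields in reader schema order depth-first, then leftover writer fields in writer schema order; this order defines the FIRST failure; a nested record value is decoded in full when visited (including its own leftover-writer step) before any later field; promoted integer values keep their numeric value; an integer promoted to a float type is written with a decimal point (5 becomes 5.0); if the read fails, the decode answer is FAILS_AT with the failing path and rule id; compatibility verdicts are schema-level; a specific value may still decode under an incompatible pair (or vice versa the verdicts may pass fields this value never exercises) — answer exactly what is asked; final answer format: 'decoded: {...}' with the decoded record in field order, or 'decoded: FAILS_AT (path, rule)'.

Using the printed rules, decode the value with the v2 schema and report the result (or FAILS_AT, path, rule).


arrows below run writer -> reader for Ticket
migrating the Ticket value to v2:
  tier := null (not supplied -> null)
  primary := true
  version := 12
  weight := 1.5
  duration := 3
  avatar := null (not supplied -> null)
  => decoded: {"tier": null, "primary": true, "version": 12, "weight": 1.5, "duration": 3, "avatar": null}
the rest of the Ticket diff is inert for this question:
  field weight in record Ticket: required changed to optional -> changes Ticket's schema-level verdicts only — the decode of this value is the same
  enum Channel (field tier in record Ticket): symbol MID added -> changes Ticket's schema-level verdicts only — the decode of this value is the same
  field version in record Ticket: required changed to optional -> changes Ticket's schema-level verdicts only — the decode of this value is the same

decoded: {"tier": null, "primary": true, "version": 12, "weight": 1.5, "duration": 3, "avatar": null}


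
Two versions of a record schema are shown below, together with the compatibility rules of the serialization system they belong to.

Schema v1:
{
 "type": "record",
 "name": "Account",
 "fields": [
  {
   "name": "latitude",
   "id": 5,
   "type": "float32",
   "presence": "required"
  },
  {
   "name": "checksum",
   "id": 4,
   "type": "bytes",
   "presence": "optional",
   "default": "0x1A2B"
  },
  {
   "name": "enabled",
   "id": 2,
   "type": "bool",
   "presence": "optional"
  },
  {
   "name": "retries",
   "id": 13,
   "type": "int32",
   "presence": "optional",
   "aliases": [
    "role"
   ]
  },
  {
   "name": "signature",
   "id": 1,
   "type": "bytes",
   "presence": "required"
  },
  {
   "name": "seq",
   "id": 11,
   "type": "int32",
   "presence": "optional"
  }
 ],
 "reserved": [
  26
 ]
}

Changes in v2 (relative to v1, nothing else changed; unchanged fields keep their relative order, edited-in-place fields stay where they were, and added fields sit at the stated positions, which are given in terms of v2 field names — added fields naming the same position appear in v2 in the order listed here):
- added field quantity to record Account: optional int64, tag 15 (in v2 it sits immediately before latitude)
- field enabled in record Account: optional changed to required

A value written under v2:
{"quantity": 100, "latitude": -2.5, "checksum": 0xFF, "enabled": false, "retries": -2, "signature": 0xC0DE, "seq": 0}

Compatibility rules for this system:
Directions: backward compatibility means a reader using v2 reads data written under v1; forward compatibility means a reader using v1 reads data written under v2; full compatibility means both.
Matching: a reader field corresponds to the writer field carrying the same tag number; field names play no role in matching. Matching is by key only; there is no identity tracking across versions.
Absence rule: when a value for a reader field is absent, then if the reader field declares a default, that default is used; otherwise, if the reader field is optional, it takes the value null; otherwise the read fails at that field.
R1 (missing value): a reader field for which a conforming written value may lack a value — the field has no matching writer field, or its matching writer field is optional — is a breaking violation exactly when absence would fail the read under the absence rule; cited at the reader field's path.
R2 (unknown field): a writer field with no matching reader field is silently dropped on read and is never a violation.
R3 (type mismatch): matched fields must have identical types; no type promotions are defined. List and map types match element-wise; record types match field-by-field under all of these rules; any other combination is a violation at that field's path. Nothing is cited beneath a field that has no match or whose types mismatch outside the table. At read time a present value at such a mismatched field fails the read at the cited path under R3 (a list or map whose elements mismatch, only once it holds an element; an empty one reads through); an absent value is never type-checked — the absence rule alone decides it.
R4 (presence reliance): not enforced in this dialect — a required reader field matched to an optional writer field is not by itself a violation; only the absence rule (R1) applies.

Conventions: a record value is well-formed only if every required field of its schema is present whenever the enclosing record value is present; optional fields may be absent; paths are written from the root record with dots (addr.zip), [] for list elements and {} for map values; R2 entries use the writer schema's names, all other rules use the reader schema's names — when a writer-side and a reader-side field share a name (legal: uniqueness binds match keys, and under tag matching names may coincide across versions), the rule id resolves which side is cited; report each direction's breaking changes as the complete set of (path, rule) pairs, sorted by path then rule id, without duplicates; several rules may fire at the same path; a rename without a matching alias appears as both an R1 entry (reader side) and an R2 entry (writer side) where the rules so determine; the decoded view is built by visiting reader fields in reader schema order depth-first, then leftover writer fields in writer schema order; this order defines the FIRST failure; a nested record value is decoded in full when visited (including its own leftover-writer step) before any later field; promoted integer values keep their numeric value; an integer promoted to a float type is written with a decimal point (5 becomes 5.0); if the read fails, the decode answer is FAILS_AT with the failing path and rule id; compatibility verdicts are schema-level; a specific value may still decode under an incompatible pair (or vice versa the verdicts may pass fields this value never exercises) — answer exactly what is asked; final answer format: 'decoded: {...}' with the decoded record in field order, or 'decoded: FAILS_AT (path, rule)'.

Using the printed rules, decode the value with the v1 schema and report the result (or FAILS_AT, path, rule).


decoded: {"latitude": -2.5, "checksum": 0xFF, "enabled": false, "retries": -2, "signature": 0xC0DE, "seq": 0}

the writer's type comes first in each Account pair
migrating the Account value to v1:
  latitude := -2.5
  checksum := 0xFF
  enabled := false
  retries := -2
  signature := 0xC0DE
  seq := 0
  writer quantity: unknown -> dropped
  => decoded: {"latitude": -2.5, "checksum": 0xFF, "enabled": false, "retries": -2, "signature": 0xC0DE, "seq": 0}
diffs on Account not affecting the asked answer:
  added field quantity to record Account: optional int64, tag 15 (in v2 it sits immediately before latitude) -> triggers nothing under the printed rules; the Account answer is the same either way
  field enabled in record Account: optional changed to required -> shifts the Account verdicts, not this decode


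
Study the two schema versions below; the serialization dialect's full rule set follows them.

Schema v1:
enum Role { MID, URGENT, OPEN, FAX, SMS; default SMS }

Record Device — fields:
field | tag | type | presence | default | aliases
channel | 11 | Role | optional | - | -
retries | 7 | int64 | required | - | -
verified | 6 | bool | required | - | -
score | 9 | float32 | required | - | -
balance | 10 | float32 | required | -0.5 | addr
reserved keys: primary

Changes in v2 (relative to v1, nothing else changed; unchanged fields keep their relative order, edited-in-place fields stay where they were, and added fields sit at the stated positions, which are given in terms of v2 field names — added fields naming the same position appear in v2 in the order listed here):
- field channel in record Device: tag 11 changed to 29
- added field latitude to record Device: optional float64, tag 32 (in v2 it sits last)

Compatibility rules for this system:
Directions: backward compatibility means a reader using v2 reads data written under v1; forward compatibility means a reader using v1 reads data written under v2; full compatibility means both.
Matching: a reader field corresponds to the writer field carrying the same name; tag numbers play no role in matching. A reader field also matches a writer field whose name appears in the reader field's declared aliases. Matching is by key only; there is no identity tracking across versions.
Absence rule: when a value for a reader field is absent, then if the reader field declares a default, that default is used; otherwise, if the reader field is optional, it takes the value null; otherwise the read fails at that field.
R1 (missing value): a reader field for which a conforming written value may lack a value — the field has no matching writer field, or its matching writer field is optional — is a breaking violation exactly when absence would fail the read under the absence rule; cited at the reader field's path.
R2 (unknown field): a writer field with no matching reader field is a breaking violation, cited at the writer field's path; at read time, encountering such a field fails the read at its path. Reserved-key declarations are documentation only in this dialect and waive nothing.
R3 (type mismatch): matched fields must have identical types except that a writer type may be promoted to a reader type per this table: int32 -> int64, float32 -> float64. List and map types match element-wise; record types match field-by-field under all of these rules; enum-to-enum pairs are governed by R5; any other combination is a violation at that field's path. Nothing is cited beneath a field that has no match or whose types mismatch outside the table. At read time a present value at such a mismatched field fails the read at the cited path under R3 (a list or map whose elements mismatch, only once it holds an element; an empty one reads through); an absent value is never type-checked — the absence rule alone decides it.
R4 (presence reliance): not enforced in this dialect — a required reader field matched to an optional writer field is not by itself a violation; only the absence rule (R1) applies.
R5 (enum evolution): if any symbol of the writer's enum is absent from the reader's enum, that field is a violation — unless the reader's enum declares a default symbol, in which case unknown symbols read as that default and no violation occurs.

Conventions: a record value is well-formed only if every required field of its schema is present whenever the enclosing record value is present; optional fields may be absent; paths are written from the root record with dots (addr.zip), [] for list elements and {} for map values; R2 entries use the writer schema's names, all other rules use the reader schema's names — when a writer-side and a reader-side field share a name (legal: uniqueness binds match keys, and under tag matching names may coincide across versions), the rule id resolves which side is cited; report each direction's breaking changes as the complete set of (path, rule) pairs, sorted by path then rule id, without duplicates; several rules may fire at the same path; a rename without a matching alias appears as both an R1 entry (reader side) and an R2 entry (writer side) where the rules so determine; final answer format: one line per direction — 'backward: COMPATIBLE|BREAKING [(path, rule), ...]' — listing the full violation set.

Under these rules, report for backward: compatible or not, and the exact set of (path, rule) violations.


in Device below, arrows point writer -> reader
backward on Device — v2 reading data written by v1:
  channel: Role -> Role, writer optional; from channel
  retries: int64 -> int64, writer required; from retries
  verified: bool -> bool, writer required; from verified
  score: float32 -> float32, writer required; from score
  balance: float32 -> float32, writer required; from balance
  latitude has no writer counterpart
  nothing fires on Device: backward is COMPATIBLE
the rest of the Device diff is inert for this question:
  field channel in record Device: tag 11 changed to 29 -> triggers nothing under Device's printed rules — same verdict
  added field latitude to record Device: optional float64, tag 32 (in v2 it sits last) -> affects forward compatibility only, which is not asked

backward: COMPATIBLE []


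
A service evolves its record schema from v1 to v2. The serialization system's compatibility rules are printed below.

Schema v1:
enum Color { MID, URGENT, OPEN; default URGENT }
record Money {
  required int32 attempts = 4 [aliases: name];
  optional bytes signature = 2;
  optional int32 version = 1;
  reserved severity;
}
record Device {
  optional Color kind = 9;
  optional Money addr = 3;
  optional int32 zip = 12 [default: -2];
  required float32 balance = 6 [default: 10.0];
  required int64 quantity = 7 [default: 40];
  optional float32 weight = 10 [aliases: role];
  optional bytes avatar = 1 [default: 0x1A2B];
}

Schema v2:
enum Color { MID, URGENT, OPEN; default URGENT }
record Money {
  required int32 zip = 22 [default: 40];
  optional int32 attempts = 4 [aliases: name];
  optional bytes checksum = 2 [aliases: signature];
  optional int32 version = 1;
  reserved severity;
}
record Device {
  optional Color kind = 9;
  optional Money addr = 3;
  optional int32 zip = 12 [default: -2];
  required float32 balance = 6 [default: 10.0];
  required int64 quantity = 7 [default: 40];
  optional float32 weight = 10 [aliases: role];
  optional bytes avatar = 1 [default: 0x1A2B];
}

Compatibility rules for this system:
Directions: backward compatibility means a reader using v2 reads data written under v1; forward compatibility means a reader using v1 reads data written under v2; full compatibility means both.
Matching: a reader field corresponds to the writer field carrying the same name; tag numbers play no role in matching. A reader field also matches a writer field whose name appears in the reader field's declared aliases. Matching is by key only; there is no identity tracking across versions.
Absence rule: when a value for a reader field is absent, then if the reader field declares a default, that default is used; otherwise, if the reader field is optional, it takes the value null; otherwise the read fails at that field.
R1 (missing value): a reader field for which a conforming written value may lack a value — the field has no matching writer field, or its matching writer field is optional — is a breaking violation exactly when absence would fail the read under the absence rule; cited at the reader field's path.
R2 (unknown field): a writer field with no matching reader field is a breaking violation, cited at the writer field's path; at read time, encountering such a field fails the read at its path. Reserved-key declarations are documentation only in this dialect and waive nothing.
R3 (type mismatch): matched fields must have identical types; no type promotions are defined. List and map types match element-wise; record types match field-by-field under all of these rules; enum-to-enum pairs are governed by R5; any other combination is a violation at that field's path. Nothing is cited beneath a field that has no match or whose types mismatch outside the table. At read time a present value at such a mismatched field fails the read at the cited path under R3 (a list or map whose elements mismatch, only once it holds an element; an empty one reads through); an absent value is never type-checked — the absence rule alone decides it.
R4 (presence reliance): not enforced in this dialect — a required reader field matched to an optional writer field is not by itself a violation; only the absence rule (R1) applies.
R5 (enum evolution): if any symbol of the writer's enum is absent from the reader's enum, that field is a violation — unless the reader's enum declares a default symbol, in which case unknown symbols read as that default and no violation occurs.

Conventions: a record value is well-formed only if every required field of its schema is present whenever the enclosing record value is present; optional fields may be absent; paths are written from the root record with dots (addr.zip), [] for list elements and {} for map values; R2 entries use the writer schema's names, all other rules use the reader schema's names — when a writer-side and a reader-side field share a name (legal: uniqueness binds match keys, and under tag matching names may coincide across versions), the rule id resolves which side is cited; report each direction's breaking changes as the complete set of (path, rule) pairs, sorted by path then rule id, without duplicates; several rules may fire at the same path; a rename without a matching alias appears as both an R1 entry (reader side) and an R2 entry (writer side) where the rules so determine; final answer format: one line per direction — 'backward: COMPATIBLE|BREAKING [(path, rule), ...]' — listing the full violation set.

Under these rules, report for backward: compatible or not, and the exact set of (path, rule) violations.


backward: COMPATIBLE []

each type pair in Device: writer, then reader
backward analysis of Device with v2 as reader and v1 as writer:
  Color -> Color, writer optional: kind aligns to kind
  Money -> Money, writer optional: addr aligns to addr
  int32 -> int32, writer optional: zip aligns to zip
  float32 -> float32, writer required: balance aligns to balance
  int64 -> int64, writer required: quantity aligns to quantity
  float32 -> float32, writer optional: weight aligns to weight
  bytes -> bytes, writer optional: avatar aligns to avatar
  no writer field matches reader addr.zip
  int32 -> int32, writer required: addr.attempts aligns to addr.attempts
  bytes -> bytes, writer optional: addr.checksum aligns to addr.signature
  int32 -> int32, writer optional: addr.version aligns to addr.version
  nothing fires on Device: backward is COMPATIBLE
the other Device changes do not affect what is asked:
  field attempts in record Money: required changed to optional -> fires only in the forward direction of Device, which is not asked here
  added field zip to record Money: required int32, tag 22, default 40 (in v2 it sits immediately before attempts) -> fires only in the forward direction of Device, which is not asked here
  renamed field signature to checksum in record Money (alias signature declared on the renamed field) -> fires only in the forward direction of Device, which is not asked here
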